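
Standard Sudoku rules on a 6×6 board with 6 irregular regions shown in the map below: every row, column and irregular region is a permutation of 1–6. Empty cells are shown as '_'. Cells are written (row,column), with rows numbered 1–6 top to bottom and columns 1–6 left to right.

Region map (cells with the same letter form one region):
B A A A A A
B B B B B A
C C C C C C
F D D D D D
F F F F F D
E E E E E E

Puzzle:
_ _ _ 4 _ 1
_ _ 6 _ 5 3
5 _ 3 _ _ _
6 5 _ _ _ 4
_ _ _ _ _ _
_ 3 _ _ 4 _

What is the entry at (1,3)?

5

(1,1) = 3 (hidden single in row 1).
(1,3) = 5: in row 1, 5 can only go here (every other open cell in that row sees a 5).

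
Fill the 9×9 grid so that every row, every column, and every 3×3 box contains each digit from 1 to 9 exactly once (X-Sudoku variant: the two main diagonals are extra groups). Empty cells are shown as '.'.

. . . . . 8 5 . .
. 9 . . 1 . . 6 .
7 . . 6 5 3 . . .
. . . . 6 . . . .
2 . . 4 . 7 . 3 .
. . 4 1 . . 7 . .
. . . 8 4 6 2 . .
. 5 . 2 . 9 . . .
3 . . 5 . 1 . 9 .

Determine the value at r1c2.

r2c4 = 7 (sole candidate).
r4c4 = 3 (sole candidate).
r4c6 = 2 (sole candidate).
r5c5 = 8 (sole candidate).
r6c5 = 9 (sole candidate).
r6c6 = 5 (sole candidate).
r9c5 = 7 (sole candidate).
r1c4 = 9 (sole candidate).
r1c5 = 2 (sole candidate).
r2c6 = 4 (sole candidate).
r3c3 = 1 (sole candidate).
r8c5 = 3 (sole candidate).
r1c8 = 1 (hidden single in row 1).
r1c9 = 7 (hidden single in row 1).
r7c3 = 9 (sole candidate).
r3c7 = 4 (sole candidate).
r7c1 = 1 (sole candidate).
r7c2 = 7 (sole candidate).
r7c8 = 5 (sole candidate).
r7c9 = 3 (sole candidate).
r3c9 = 9 (hidden single in row 3).
r4c3 = 7 (hidden single in row 4).
r5c7 = 9 (hidden single in row 5).
r4c1 = 9 (hidden single in row 4).
r4c9 = 5 (hidden single in row 4).
r4c8 = 4 (hidden single in row 4).
r8c8 = 7 (sole candidate).
r5c3 = 5 (hidden single in row 5).
r2c1 = 5 (hidden single in row 2).
r6c2 = 3 (hidden single in row 6).
r1c3 = 3 (hidden single in row 1).
r2c7 = 3 (hidden single in row 2).
Singles propagation stalls; r1c2 is still open with candidates {4,6}.
  Try r1c2 = 6: this forces r1c1=4, r5c2=1, r5c9=6; then r9c9 has no candidate left — contradiction.
So r1c2 = 4.

4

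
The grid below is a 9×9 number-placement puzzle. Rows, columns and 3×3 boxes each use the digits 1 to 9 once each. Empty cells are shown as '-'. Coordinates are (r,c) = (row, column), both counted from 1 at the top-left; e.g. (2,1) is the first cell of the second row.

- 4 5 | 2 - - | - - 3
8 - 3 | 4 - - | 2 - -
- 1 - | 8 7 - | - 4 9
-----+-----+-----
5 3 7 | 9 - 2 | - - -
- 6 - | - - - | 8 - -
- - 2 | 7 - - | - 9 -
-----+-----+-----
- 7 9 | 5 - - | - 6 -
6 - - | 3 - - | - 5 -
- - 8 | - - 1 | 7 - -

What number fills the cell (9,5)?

9

(2,2) = 9: row 2 has {2,3,4,8}; col 2 has {1,3,4,6,7}; box has {1,3,4,5,8} → only 9 remains.
(3,1) = 2: row 3 has {1,4,7,8,9}; col 1 has {5,6,8}; box has {1,3,4,5,8,9} → only 2 remains.
(3,3) = 6: row 3 has {1,2,4,7,8,9}; col 3 has {2,3,5,7,8,9}; box has {1,2,3,4,5,8,9} → only 6 remains.
(3,7) = 5: row 3 has {1,2,4,6,7,8,9}; col 7 has {2,7,8}; box has {2,3,4,9} → only 5 remains.
(4,8) = 1: row 4 has {2,3,5,7,9}; col 8 has {4,5,6,9}; box has {8,9} → only 1 remains.
(5,4) = 1: row 5 has {6,8}; col 4 has {2,3,4,5,7,8,9}; box has {2,7,9} → only 1 remains.
(6,2) = 8: row 6 has {2,7,9}; col 2 has {1,3,4,6,7,9}; box has {2,3,5,6,7} → only 8 remains.
(8,2) = 2: row 8 has {3,5,6}; col 2 has {1,3,4,6,7,8,9}; box has {6,7,8,9} → only 2 remains.
(9,2) = 5: row 9 has {1,7,8}; col 2 has {1,2,3,4,6,7,8,9}; box has {2,6,7,8,9} → only 5 remains.
(9,4) = 6: row 9 has {1,5,7,8}; col 4 has {1,2,3,4,5,7,8,9}; box has {1,3,5} → only 6 remains.
(1,1) = 7: row 1 has {2,3,4,5}; col 1 has {2,5,6,8}; box has {1,2,3,4,5,6,8,9} → only 7 remains.
(1,8) = 8: row 1 has {2,3,4,5,7}; col 8 has {1,4,5,6,9}; box has {2,3,4,5,9} → only 8 remains.
(2,8) = 7: row 2 has {2,3,4,8,9}; col 8 has {1,4,5,6,8,9}; box has {2,3,4,5,8,9} → only 7 remains.
(3,6) = 3: row 3 has {1,2,4,5,6,7,8,9}; col 6 has {1,2}; box has {2,4,7,8} → only 3 remains.
(5,3) = 4: row 5 has {1,6,8}; col 3 has {2,3,5,6,7,8,9}; box has {2,3,5,6,7,8} → only 4 remains.
(5,6) = 5: row 5 has {1,4,6,8}; col 6 has {1,2,3}; box has {1,2,7,9} → only 5 remains.
(6,1) = 1: row 6 has {2,7,8,9}; col 1 has {2,5,6,7,8}; box has {2,3,4,5,6,7,8} → only 1 remains.
(8,3) = 1: row 8 has {2,3,5,6}; col 3 has {2,3,4,5,6,7,8,9}; box has {2,5,6,7,8,9} → only 1 remains.
(2,6) = 6: row 2 has {2,3,4,7,8,9}; col 6 has {1,2,3,5}; box has {2,3,4,7,8} → only 6 remains.
(2,9) = 1: row 2 has {2,3,4,6,7,8,9}; col 9 has {3,9}; box has {2,3,4,5,7,8,9} → only 1 remains.
(5,1) = 9: row 5 has {1,4,5,6,8}; col 1 has {1,2,5,6,7,8}; box has {1,2,3,4,5,6,7,8} → only 9 remains.
(5,5) = 3: row 5 has {1,4,5,6,8,9}; col 5 has {7}; box has {1,2,5,7,9} → only 3 remains.
(5,8) = 2: row 5 has {1,3,4,5,6,8,9}; col 8 has {1,4,5,6,7,8,9}; box has {1,8,9} → only 2 remains.
(5,9) = 7: row 5 has {1,2,3,4,5,6,8,9}; col 9 has {1,3,9}; box has {1,2,8,9} → only 7 remains.
(6,6) = 4: row 6 has {1,2,7,8,9}; col 6 has {1,2,3,5,6}; box has {1,2,3,5,7,9} → only 4 remains.
(7,6) = 8: row 7 has {5,6,7,9}; col 6 has {1,2,3,4,5,6}; box has {1,3,5,6} → only 8 remains.
(9,8) = 3: row 9 has {1,5,6,7,8}; col 8 has {1,2,4,5,6,7,8,9}; box has {5,6,7} → only 3 remains.
(1,6) = 9: row 1 has {2,3,4,5,7,8}; col 6 has {1,2,3,4,5,6,8}; box has {2,3,4,6,7,8} → only 9 remains.
(1,7) = 6: row 1 has {2,3,4,5,7,8,9}; col 7 has {2,5,7,8}; box has {1,2,3,4,5,7,8,9} → only 6 remains.
(2,5) = 5: row 2 has {1,2,3,4,6,7,8,9}; col 5 has {3,7}; box has {2,3,4,6,7,8,9} → only 5 remains.
(4,7) = 4: row 4 has {1,2,3,5,7,9}; col 7 has {2,5,6,7,8}; box has {1,2,7,8,9} → only 4 remains.
(4,9) = 6: row 4 has {1,2,3,4,5,7,9}; col 9 has {1,3,7,9}; box has {1,2,4,7,8,9} → only 6 remains.
(6,5) = 6: row 6 has {1,2,4,7,8,9}; col 5 has {3,5,7}; box has {1,2,3,4,5,7,9} → only 6 remains.
(6,7) = 3: row 6 has {1,2,4,6,7,8,9}; col 7 has {2,4,5,6,7,8}; box has {1,2,4,6,7,8,9} → only 3 remains.
(6,9) = 5: row 6 has {1,2,3,4,6,7,8,9}; col 9 has {1,3,6,7,9}; box has {1,2,3,4,6,7,8,9} → only 5 remains.
(7,7) = 1: row 7 has {5,6,7,8,9}; col 7 has {2,3,4,5,6,7,8}; box has {3,5,6,7} → only 1 remains.
(8,6) = 7: row 8 has {1,2,3,5,6}; col 6 has {1,2,3,4,5,6,8,9}; box has {1,3,5,6,8} → only 7 remains.
(8,7) = 9: row 8 has {1,2,3,5,6,7}; col 7 has {1,2,3,4,5,6,7,8}; box has {1,3,5,6,7} → only 9 remains.
(9,1) = 4: row 9 has {1,3,5,6,7,8}; col 1 has {1,2,5,6,7,8,9}; box has {1,2,5,6,7,8,9} → only 4 remains.
(9,9) = 2: row 9 has {1,3,4,5,6,7,8}; col 9 has {1,3,5,6,7,9}; box has {1,3,5,6,7,9} → only 2 remains.
(1,5) = 1: row 1 has {2,3,4,5,6,7,8,9}; col 5 has {3,5,6,7}; box has {2,3,4,5,6,7,8,9} → only 1 remains.
(4,5) = 8: row 4 has {1,2,3,4,5,6,7,9}; col 5 has {1,3,5,6,7}; box has {1,2,3,4,5,6,7,9} → only 8 remains.
(7,1) = 3: row 7 has {1,5,6,7,8,9}; col 1 has {1,2,4,5,6,7,8,9}; box has {1,2,4,5,6,7,8,9} → only 3 remains.
(7,9) = 4: row 7 has {1,3,5,6,7,8,9}; col 9 has {1,2,3,5,6,7,9}; box has {1,2,3,5,6,7,9} → only 4 remains.
(8,5) = 4: row 8 has {1,2,3,5,6,7,9}; col 5 has {1,3,5,6,7,8}; box has {1,3,5,6,7,8} → only 4 remains.
(8,9) = 8: row 8 has {1,2,3,4,5,6,7,9}; col 9 has {1,2,3,4,5,6,7,9}; box has {1,2,3,4,5,6,7,9} → only 8 remains.
(9,5) = 9: row 9 has {1,2,3,4,5,6,7,8}; col 5 has {1,3,4,5,6,7,8}; box has {1,3,4,5,6,7,8} → only 9 remains.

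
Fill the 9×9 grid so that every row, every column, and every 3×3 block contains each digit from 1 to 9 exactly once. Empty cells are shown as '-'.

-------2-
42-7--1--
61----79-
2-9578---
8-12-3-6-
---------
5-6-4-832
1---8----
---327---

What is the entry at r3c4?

4

r5c5 = 9: row 5 has {1,2,3,6,8}; col 5 has {2,4,7,8}; box has {2,3,5,7,8} → only 9 remains.
r9c1 = 9: row 9 has {2,3,7}; col 1 has {1,2,4,5,6,8}; box has {1,5,6} → only 9 remains.
r7c2 = 7: row 7 has {2,3,4,5,6,8}; col 2 has {1,2}; box has {1,5,6,9} → only 7 remains.
r2c6 = 9: in row 2, 9 can only go here (every other open cell in that row sees a 9).
r7c6 = 1: row 7 has {2,3,4,5,6,7,8}; col 6 has {3,7,8,9}; box has {2,3,4,7,8} → only 1 remains.
r7c4 = 9: row 7 has {1,2,3,4,5,6,7,8}; col 4 has {2,3,5,7}; box has {1,2,3,4,7,8} → only 9 remains.
r8c4 = 6: row 8 has {1,8}; col 4 has {2,3,5,7,9}; box has {1,2,3,4,7,8,9} → only 6 remains.
r8c6 = 5: row 8 has {1,6,8}; col 6 has {1,3,7,8,9}; box has {1,2,3,4,6,7,8,9} → only 5 remains.
r1c2 = 9: in row 1, 9 can only go here (every other open cell in that row sees a 9).
r3c6 = 2: in row 3, 2 can only go here (every other open cell in that row sees a 2).
r4c2 = 6: in row 4, 6 can only go here (every other open cell in that row sees a 6).
r5c9 = 7: in row 5, 7 can only go here (every other open cell in that row sees a 7).
r6c7 = 2: in row 6, 2 can only go here (every other open cell in that row sees a 2).
r6c9 = 9: in row 6, 9 can only go here (every other open cell in that row sees a 9).
r8c9 = 4: row 8 has {1,5,6,8}; col 9 has {2,7,9}; box has {2,3,8} → only 4 remains.
r8c2 = 3: row 8 has {1,4,5,6,8}; col 2 has {1,2,6,7,9}; box has {1,5,6,7,9} → only 3 remains.
r8c3 = 2: row 8 has {1,3,4,5,6,8}; col 3 has {1,6,9}; box has {1,3,5,6,7,9} → only 2 remains.
r8c7 = 9: row 8 has {1,2,3,4,5,6,8}; col 7 has {1,2,7,8}; box has {2,3,4,8} → only 9 remains.
r8c8 = 7: row 8 has {1,2,3,4,5,6,8,9}; col 8 has {2,3,6,9}; box has {2,3,4,8,9} → only 7 remains.
r3c4 = 4: in row 3, 4 can only go here (every other open cell in that row sees a 4).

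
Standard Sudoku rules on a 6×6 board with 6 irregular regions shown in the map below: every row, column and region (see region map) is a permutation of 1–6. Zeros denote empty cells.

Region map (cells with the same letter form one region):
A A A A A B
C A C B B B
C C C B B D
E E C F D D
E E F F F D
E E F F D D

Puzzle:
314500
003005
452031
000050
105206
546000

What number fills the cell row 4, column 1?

row 1, column 6 = 2 (sole candidate).
row 2, column 1 = 6 (sole candidate).
row 2, column 2 = 2 (sole candidate).
row 3, column 4 = 6 (sole candidate).
row 4, column 1 = 2: row 4 has {5}; col 1 has {1,3,4,5,6}; region has {1,4,5} → only 2 remains.

2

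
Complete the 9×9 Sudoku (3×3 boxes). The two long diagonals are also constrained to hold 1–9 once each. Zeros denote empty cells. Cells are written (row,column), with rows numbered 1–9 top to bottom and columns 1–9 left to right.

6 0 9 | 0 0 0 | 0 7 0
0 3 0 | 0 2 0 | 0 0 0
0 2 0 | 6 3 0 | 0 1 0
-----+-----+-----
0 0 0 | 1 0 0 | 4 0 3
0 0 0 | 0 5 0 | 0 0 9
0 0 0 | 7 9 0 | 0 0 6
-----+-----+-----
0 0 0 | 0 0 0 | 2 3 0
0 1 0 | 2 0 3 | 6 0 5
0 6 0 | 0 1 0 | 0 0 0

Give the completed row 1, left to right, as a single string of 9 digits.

(1,6) = 1: in row 1, 1 can only go here (every other open cell in that row sees a 1).
(1,9) = 2: in row 1, 2 can only go here (every other open cell in that row sees a 2).
(1,7) = 3: in row 1, 3 can only go here (every other open cell in that row sees a 3).
(2,8) = 6 (hidden single in row 2).
(4,6) = 8 (sole candidate).
(6,6) = 4 (sole candidate).
(7,3) = 4 (sole candidate).
(3,7) = 9 (sole candidate).
(4,5) = 6 (sole candidate).
(5,4) = 3 (sole candidate).
(5,6) = 2 (sole candidate).
(5,8) = 8 (sole candidate).
(8,8) = 9 (sole candidate).
(9,1) = 3 (sole candidate).
(9,8) = 4 (sole candidate).
(5,3) = 6 (hidden single in row 5).
(6,3) = 3 (hidden single in row 6).
(7,9) = 1 (hidden single in row 7).
(7,6) = 6 (hidden single in row 7).
(8,5) = 4 (hidden single in row 8).
(1,5) = 8: row 1 has {1,2,3,6,7,9}; col 5 has {1,2,3,4,5,6,9}; box has {1,2,3,6} → only 8 remains.
(7,5) = 7 (sole candidate).
(9,3) = 2 (hidden single in row 9).
(2,3) = 1 (hidden single in column 3).
(4,3) = 5 (hidden single in column 3).
(4,8) = 2 (sole candidate).
(6,2) = 8 (sole candidate).
(6,8) = 5 (sole candidate).
(6,7) = 1 (sole candidate).
(5,7) = 7 (sole candidate).
(6,1) = 2 (sole candidate).
(9,7) = 8 (sole candidate).
(9,9) = 7 (sole candidate).
(2,7) = 5 (sole candidate).
(3,3) = 8 (sole candidate).
(3,9) = 4 (sole candidate).
(5,2) = 4 (sole candidate).
(8,3) = 7 (sole candidate).
(1,2) = 5: row 1 has {1,2,3,6,7,8,9}; col 2 has {1,2,3,4,6,8}; box has {1,2,3,6,8,9} → only 5 remains.
(1,4) = 4: row 1 has {1,2,3,5,6,7,8,9}; col 4 has {1,2,3,6,7}; box has {1,2,3,6,8} → only 4 remains.

659481372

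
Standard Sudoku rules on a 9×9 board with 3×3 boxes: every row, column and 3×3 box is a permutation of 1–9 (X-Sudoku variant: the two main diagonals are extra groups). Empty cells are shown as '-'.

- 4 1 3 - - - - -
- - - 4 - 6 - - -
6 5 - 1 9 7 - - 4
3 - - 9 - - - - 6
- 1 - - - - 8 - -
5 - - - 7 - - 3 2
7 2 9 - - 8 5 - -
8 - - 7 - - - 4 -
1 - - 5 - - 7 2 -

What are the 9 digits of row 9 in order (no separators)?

R1C1 = 2 (sole candidate).
R1C6 = 5 (sole candidate).
R2C1 = 9 (sole candidate).
R3C8 = 8 (sole candidate).
R5C1 = 4 (sole candidate).
R6C6 = 1 (sole candidate).
R7C4 = 6 (sole candidate).
R7C8 = 1 (sole candidate).
R7C9 = 3 (sole candidate).
R8C9 = 9 (sole candidate).
R9C9 = 8: row 9 has {1,2,5,7}; col 9 has {2,3,4,6,9}; box has {1,2,3,4,5,7,9}; main diagonal has {1,2,4,5,9} → only 8 remains.
R1C5 = 8 (sole candidate).
R1C9 = 7 (sole candidate).
R2C5 = 2 (sole candidate).
R2C8 = 5 (sole candidate).
R2C9 = 1 (sole candidate).
R3C3 = 3 (sole candidate).
R3C7 = 2 (sole candidate).
R4C6 = 4 (sole candidate).
R4C7 = 1 (sole candidate).
R4C8 = 7 (sole candidate).
R5C4 = 2 (sole candidate).
R5C5 = 6 (sole candidate).
R5C6 = 3 (sole candidate).
R5C8 = 9 (sole candidate).
R5C9 = 5 (sole candidate).
R6C4 = 8 (sole candidate).
R6C7 = 4 (sole candidate).
R7C5 = 4 (sole candidate).
R8C2 = 3 (sole candidate).
R8C5 = 1 (sole candidate).
R8C6 = 2 (sole candidate).
R8C7 = 6 (sole candidate).
R9C2 = 6: row 9 has {1,2,5,7,8}; col 2 has {1,2,3,4,5}; box has {1,2,3,7,8,9} → only 6 remains.
R9C3 = 4: row 9 has {1,2,5,6,7,8}; col 3 has {1,3,9}; box has {1,2,3,6,7,8,9} → only 4 remains.
R9C5 = 3: row 9 has {1,2,4,5,6,7,8}; col 5 has {1,2,4,6,7,8,9}; box has {1,2,4,5,6,7,8} → only 3 remains.
R9C6 = 9: row 9 has {1,2,3,4,5,6,7,8}; col 6 has {1,2,3,4,5,6,7,8}; box has {1,2,3,4,5,6,7,8} → only 9 remains.

164539728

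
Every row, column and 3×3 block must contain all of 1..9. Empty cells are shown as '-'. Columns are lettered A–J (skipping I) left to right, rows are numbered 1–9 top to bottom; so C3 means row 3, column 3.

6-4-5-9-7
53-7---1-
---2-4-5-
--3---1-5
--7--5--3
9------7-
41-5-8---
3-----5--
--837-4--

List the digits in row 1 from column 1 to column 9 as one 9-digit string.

A9 = 2: row 9 has {3,4,7,8}; col 1 has {3,4,5,6,9}; box has {1,3,4,8} → only 2 remains.
A4 = 8: row 4 has {1,3,5}; col 1 has {2,3,4,5,6,9}; box has {3,7,9} → only 8 remains.
A5 = 1: row 5 has {3,5,7}; col 1 has {2,3,4,5,6,8,9}; box has {3,7,8,9} → only 1 remains.
A3 = 7: row 3 has {2,4,5}; col 1 has {1,2,3,4,5,6,8,9}; box has {3,4,5,6} → only 7 remains.
J2 = 4: in row 2, 4 can only go here (every other open cell in that row sees a 4).
F4 = 7: in row 4, 7 can only go here (every other open cell in that row sees a 7).
G7 = 7: in row 7, 7 can only go here (every other open cell in that row sees a 7).
H7 = 3: in row 7, 3 can only go here (every other open cell in that row sees a 3).
F1 = 3: in row 1, 3 can only go here (every other open cell in that row sees a 3).
D1 = 1: in row 1, 1 can only go here (every other open cell in that row sees a 1).
C3 = 1: in row 3, 1 can only go here (every other open cell in that row sees a 1).
G3 = 3: in row 3, 3 can only go here (every other open cell in that row sees a 3).
E6 = 3: in row 6, 3 can only go here (every other open cell in that row sees a 3).
F6 = 1: in row 6, 1 can only go here (every other open cell in that row sees a 1).
B8 = 7: in row 8, 7 can only go here (every other open cell in that row sees a 7).
J9 = 1: in row 9, 1 can only go here (every other open cell in that row sees a 1).
B9 = 5: in row 9, 5 can only go here (every other open cell in that row sees a 5).
C6 = 5: in row 6, 5 can only go here (every other open cell in that row sees a 5).
E8 = 1: in row 8, 1 can only go here (every other open cell in that row sees a 1).
D8 = 4: in row 8, 4 can only go here (every other open cell in that row sees a 4).
B6 = 4: in row 6, 4 can only go here (every other open cell in that row sees a 4).
B3 = 9: in column 2, 9 can only go here (every other open cell in that column sees a 9).
C2 = 2: row 2 has {1,3,4,5,7}; col 3 has {1,3,4,5,7,8}; box has {1,3,4,5,6,7,9} → only 2 remains.
B1 = 8: row 1 has {1,3,4,5,6,7,9}; col 2 has {1,3,4,5,7,9}; box has {1,2,3,4,5,6,7,9} → only 8 remains.
H1 = 2: row 1 has {1,3,4,5,6,7,8,9}; col 8 has {1,3,5,7}; box has {1,3,4,5,7,9} → only 2 remains.

684153927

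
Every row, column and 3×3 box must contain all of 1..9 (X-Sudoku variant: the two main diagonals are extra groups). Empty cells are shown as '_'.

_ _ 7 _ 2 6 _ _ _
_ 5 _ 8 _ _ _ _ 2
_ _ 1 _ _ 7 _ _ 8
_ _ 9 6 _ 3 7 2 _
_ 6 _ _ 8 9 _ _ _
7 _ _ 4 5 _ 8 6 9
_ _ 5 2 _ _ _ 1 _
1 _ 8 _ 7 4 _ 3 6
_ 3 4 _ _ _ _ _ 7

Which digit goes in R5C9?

3

R1C9 = 1: row 1 has {2,6,7}; col 9 has {2,6,7,8,9}; box has {2,8}; anti-diagonal has {3,4,5,8} → only 1 remains.
R2C6 = 1: row 2 has {2,5,8}; col 6 has {3,4,6,7,9}; box has {2,6,7,8} → only 1 remains.
R4C5 = 1: row 4 has {2,3,6,7,9}; col 5 has {2,5,7,8}; box has {3,4,5,6,8,9} → only 1 remains.
R5C4 = 7: row 5 has {6,8,9}; col 4 has {2,4,6,8}; box has {1,3,4,5,6,8,9} → only 7 remains.
R6C6 = 2: row 6 has {4,5,6,7,8,9}; col 6 has {1,3,4,6,7,9}; box has {1,3,4,5,6,7,8,9}; main diagonal has {1,3,5,6,7,8} → only 2 remains.
R7C6 = 8: row 7 has {1,2,5}; col 6 has {1,2,3,4,6,7,9}; box has {2,4,7} → only 8 remains.
R7C9 = 4: row 7 has {1,2,5,8}; col 9 has {1,2,6,7,8,9}; box has {1,3,6,7} → only 4 remains.
R9C6 = 5: row 9 has {3,4,7}; col 6 has {1,2,3,4,6,7,8,9}; box has {2,4,7,8} → only 5 remains.
R4C9 = 5: row 4 has {1,2,3,6,7,9}; col 9 has {1,2,4,6,7,8,9}; box has {2,6,7,8,9} → only 5 remains.
R5C8 = 4: row 5 has {6,7,8,9}; col 8 has {1,2,3,6}; box has {2,5,6,7,8,9} → only 4 remains.
R5C9 = 3: row 5 has {4,6,7,8,9}; col 9 has {1,2,4,5,6,7,8,9}; box has {2,4,5,6,7,8,9} → only 3 remains.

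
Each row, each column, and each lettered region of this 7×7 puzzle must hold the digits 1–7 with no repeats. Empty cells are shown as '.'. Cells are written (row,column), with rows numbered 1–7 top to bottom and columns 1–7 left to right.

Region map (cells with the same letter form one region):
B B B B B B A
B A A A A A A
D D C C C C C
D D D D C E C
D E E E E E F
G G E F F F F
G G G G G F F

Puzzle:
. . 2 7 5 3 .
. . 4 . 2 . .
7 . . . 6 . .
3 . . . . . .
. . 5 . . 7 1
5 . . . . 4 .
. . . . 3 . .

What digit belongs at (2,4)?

(1,7) = 6 (sole candidate).
(5,5) = 4 (sole candidate).
(6,5) = 7 (sole candidate).
(4,5) = 1 (sole candidate).
(3,3) = 3 (sole candidate).
(4,3) = 6 (sole candidate).
(4,6) = 2 (sole candidate).
(5,1) = 2 (sole candidate).
(6,3) = 1 (sole candidate).
(7,3) = 7 (sole candidate).
(3,6) = 5 (sole candidate).
(7,6) = 6 (sole candidate).
(2,6) = 1 (sole candidate).
(2,1) = 6 (sole candidate).
(3,2) = 1 (hidden single in row 3).
(1,2) = 4 (sole candidate).
(4,2) = 5 (sole candidate).
(4,4) = 4 (sole candidate).
(4,7) = 7 (sole candidate).
(7,2) = 2 (sole candidate).
(7,4) = 1 (sole candidate).
(7,7) = 5 (sole candidate).
(1,1) = 1 (sole candidate).
(2,7) = 3 (sole candidate).
(3,4) = 2 (sole candidate).
(3,7) = 4 (sole candidate).
(6,2) = 6 (sole candidate).
(6,4) = 3 (sole candidate).
(6,7) = 2 (sole candidate).
(7,1) = 4 (sole candidate).
(2,2) = 7 (sole candidate).
(2,4) = 5: row 2 has {1,2,3,4,6,7}; col 4 has {1,2,3,4,7}; region has {1,2,3,4,6,7} → only 5 remains.

5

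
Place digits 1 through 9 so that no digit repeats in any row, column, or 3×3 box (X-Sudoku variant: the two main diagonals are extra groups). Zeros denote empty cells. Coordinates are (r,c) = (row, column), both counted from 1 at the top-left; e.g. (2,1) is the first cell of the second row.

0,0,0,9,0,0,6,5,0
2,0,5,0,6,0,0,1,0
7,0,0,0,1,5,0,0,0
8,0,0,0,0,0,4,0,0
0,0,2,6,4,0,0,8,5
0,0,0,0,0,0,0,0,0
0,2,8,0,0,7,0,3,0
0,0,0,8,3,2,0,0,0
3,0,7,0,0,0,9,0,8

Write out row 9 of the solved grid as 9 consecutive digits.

(1,1) = 1 (sole candidate).
(3,7) = 2 (sole candidate).
(4,6) = 9 (sole candidate).
(5,1) = 9 (sole candidate).
(6,6) = 3 (sole candidate).
(7,7) = 5 (sole candidate).
(9,5) = 5: row 9 has {3,7,8,9}; col 5 has {1,3,4,6}; box has {2,3,7,8} → only 5 remains.
(1,9) = 7 (sole candidate).
(2,2) = 9 (sole candidate).
(3,3) = 6 (sole candidate).
(5,6) = 1 (sole candidate).
(6,4) = 5 (sole candidate).
(7,5) = 9 (sole candidate).
(8,2) = 6 (sole candidate).
(8,8) = 7 (sole candidate).
(4,4) = 2 (sole candidate).
(4,5) = 7 (sole candidate).
(4,8) = 6 (sole candidate).
(6,5) = 8 (sole candidate).
(7,1) = 4 (sole candidate).
(7,4) = 1 (sole candidate).
(7,9) = 6 (sole candidate).
(8,1) = 5 (sole candidate).
(8,7) = 1 (sole candidate).
(8,9) = 4 (sole candidate).
(9,2) = 1: row 9 has {3,5,7,8,9}; col 2 has {2,6,9}; box has {2,3,4,5,6,7,8} → only 1 remains.
(9,4) = 4: row 9 has {1,3,5,7,8,9}; col 4 has {1,2,5,6,8,9}; box has {1,2,3,5,7,8,9} → only 4 remains.
(9,6) = 6: row 9 has {1,3,4,5,7,8,9}; col 6 has {1,2,3,5,7,9}; box has {1,2,3,4,5,7,8,9} → only 6 remains.
(9,8) = 2: row 9 has {1,3,4,5,6,7,8,9}; col 8 has {1,3,5,6,7,8}; box has {1,3,4,5,6,7,8,9} → only 2 remains.

317456928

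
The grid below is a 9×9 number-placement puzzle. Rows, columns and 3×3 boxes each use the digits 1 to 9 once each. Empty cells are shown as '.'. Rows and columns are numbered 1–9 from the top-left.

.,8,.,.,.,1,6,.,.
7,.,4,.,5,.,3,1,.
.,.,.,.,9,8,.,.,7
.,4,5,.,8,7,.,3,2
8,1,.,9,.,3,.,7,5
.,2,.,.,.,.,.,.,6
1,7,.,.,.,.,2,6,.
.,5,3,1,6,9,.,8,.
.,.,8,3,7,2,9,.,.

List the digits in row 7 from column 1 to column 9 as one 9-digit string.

r2c6 = 6: row 2 has {1,3,4,5,7}; col 6 has {1,2,3,7,8,9}; box has {1,5,8,9} → only 6 remains.
r4c4 = 6: row 4 has {2,3,4,5,7,8}; col 4 has {1,3,9}; box has {3,7,8,9} → only 6 remains.
r4c7 = 1: row 4 has {2,3,4,5,6,7,8}; col 7 has {2,3,6,9}; box has {2,3,5,6,7} → only 1 remains.
r5c3 = 6: row 5 has {1,3,5,7,8,9}; col 3 has {3,4,5,8}; box has {1,2,4,5,8} → only 6 remains.
r5c7 = 4: row 5 has {1,3,5,6,7,8,9}; col 7 has {1,2,3,6,9}; box has {1,2,3,5,6,7} → only 4 remains.
r6c7 = 8: row 6 has {2,6}; col 7 has {1,2,3,4,6,9}; box has {1,2,3,4,5,6,7} → only 8 remains.
r6c8 = 9: row 6 has {2,6,8}; col 8 has {1,3,6,7,8}; box has {1,2,3,4,5,6,7,8} → only 9 remains.
r7c3 = 9: row 7 has {1,2,6,7}; col 3 has {3,4,5,6,8}; box has {1,3,5,7,8} → only 9 remains.
r7c5 = 4: row 7 has {1,2,6,7,9}; col 5 has {5,6,7,8,9}; box has {1,2,3,6,7,9} → only 4 remains.
r7c6 = 5: row 7 has {1,2,4,6,7,9}; col 6 has {1,2,3,6,7,8,9}; box has {1,2,3,4,6,7,9} → only 5 remains.
r7c9 = 3: row 7 has {1,2,4,5,6,7,9}; col 9 has {2,5,6,7}; box has {2,6,8,9} → only 3 remains.
r8c7 = 7: row 8 has {1,3,5,6,8,9}; col 7 has {1,2,3,4,6,8,9}; box has {2,3,6,8,9} → only 7 remains.
r8c9 = 4: row 8 has {1,3,5,6,7,8,9}; col 9 has {2,3,5,6,7}; box has {2,3,6,7,8,9} → only 4 remains.
r9c2 = 6: row 9 has {2,3,7,8,9}; col 2 has {1,2,4,5,7,8}; box has {1,3,5,7,8,9} → only 6 remains.
r9c8 = 5: row 9 has {2,3,6,7,8,9}; col 8 has {1,3,6,7,8,9}; box has {2,3,4,6,7,8,9} → only 5 remains.
r9c9 = 1: row 9 has {2,3,5,6,7,8,9}; col 9 has {2,3,4,5,6,7}; box has {2,3,4,5,6,7,8,9} → only 1 remains.
r1c3 = 2: row 1 has {1,6,8}; col 3 has {3,4,5,6,8,9}; box has {4,7,8} → only 2 remains.
r1c5 = 3: row 1 has {1,2,6,8}; col 5 has {4,5,6,7,8,9}; box has {1,5,6,8,9} → only 3 remains.
r1c8 = 4: row 1 has {1,2,3,6,8}; col 8 has {1,3,5,6,7,8,9}; box has {1,3,6,7} → only 4 remains.
r1c9 = 9: row 1 has {1,2,3,4,6,8}; col 9 has {1,2,3,4,5,6,7}; box has {1,3,4,6,7} → only 9 remains.
r2c2 = 9: row 2 has {1,3,4,5,6,7}; col 2 has {1,2,4,5,6,7,8}; box has {2,4,7,8} → only 9 remains.
r2c4 = 2: row 2 has {1,3,4,5,6,7,9}; col 4 has {1,3,6,9}; box has {1,3,5,6,8,9} → only 2 remains.
r2c9 = 8: row 2 has {1,2,3,4,5,6,7,9}; col 9 has {1,2,3,4,5,6,7,9}; box has {1,3,4,6,7,9} → only 8 remains.
r3c2 = 3: row 3 has {7,8,9}; col 2 has {1,2,4,5,6,7,8,9}; box has {2,4,7,8,9} → only 3 remains.
r3c3 = 1: row 3 has {3,7,8,9}; col 3 has {2,3,4,5,6,8,9}; box has {2,3,4,7,8,9} → only 1 remains.
r3c4 = 4: row 3 has {1,3,7,8,9}; col 4 has {1,2,3,6,9}; box has {1,2,3,5,6,8,9} → only 4 remains.
r3c7 = 5: row 3 has {1,3,4,7,8,9}; col 7 has {1,2,3,4,6,7,8,9}; box has {1,3,4,6,7,8,9} → only 5 remains.
r3c8 = 2: row 3 has {1,3,4,5,7,8,9}; col 8 has {1,3,4,5,6,7,8,9}; box has {1,3,4,5,6,7,8,9} → only 2 remains.
r4c1 = 9: row 4 has {1,2,3,4,5,6,7,8}; col 1 has {1,7,8}; box has {1,2,4,5,6,8} → only 9 remains.
r5c5 = 2: row 5 has {1,3,4,5,6,7,8,9}; col 5 has {3,4,5,6,7,8,9}; box has {3,6,7,8,9} → only 2 remains.
r6c1 = 3: row 6 has {2,6,8,9}; col 1 has {1,7,8,9}; box has {1,2,4,5,6,8,9} → only 3 remains.
r6c3 = 7: row 6 has {2,3,6,8,9}; col 3 has {1,2,3,4,5,6,8,9}; box has {1,2,3,4,5,6,8,9} → only 7 remains.
r6c4 = 5: row 6 has {2,3,6,7,8,9}; col 4 has {1,2,3,4,6,9}; box has {2,3,6,7,8,9} → only 5 remains.
r6c5 = 1: row 6 has {2,3,5,6,7,8,9}; col 5 has {2,3,4,5,6,7,8,9}; box has {2,3,5,6,7,8,9} → only 1 remains.
r6c6 = 4: row 6 has {1,2,3,5,6,7,8,9}; col 6 has {1,2,3,5,6,7,8,9}; box has {1,2,3,5,6,7,8,9} → only 4 remains.
r7c4 = 8: row 7 has {1,2,3,4,5,6,7,9}; col 4 has {1,2,3,4,5,6,9}; box has {1,2,3,4,5,6,7,9} → only 8 remains.

179845263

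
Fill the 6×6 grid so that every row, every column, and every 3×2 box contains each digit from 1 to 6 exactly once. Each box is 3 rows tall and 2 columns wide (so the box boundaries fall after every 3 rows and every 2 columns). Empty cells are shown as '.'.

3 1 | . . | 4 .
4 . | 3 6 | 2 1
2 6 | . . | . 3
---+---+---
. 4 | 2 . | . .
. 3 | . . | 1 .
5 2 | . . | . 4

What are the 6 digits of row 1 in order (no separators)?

R1C3 = 5: row 1 has {1,3,4}; col 3 has {2,3}; box has {3,6} → only 5 remains.
R1C4 = 2: row 1 has {1,3,4,5}; col 4 has {6}; box has {3,5,6} → only 2 remains.
R1C6 = 6: row 1 has {1,2,3,4,5}; col 6 has {1,3,4}; box has {1,2,3,4} → only 6 remains.

315246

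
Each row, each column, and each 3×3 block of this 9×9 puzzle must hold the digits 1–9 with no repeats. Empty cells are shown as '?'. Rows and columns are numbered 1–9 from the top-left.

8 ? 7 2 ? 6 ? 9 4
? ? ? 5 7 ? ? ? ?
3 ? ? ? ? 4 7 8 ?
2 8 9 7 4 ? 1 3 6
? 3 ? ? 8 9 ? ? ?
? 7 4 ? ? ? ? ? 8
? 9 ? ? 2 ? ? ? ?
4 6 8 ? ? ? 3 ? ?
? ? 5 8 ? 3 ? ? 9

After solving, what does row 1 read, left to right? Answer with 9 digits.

r1c7 = 5: row 1 has {2,4,6,7,8,9}; col 7 has {1,3,7}; box has {4,7,8,9} → only 5 remains.
r4c6 = 5: row 4 has {1,2,3,4,6,7,8,9}; col 6 has {3,4,6,9}; box has {4,7,8,9} → only 5 remains.
r1c2 = 1: row 1 has {2,4,5,6,7,8,9}; col 2 has {3,6,7,8,9}; box has {3,7,8} → only 1 remains.
r1c5 = 3: row 1 has {1,2,4,5,6,7,8,9}; col 5 has {2,4,7,8}; box has {2,4,5,6,7} → only 3 remains.

817236594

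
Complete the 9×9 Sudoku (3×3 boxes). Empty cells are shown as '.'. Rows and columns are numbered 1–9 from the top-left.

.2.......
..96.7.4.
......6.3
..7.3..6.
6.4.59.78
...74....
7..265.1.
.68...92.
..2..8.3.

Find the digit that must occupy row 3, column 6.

row 5, column 4 = 1 (sole candidate).
row 7, column 3 = 3 (sole candidate).
row 7, column 9 = 4 (sole candidate).
row 4, column 4 = 8 (sole candidate).
row 4, column 6 = 2 (sole candidate).
row 5, column 2 = 3 (sole candidate).
row 5, column 7 = 2 (sole candidate).
row 6, column 6 = 6 (sole candidate).
row 7, column 2 = 9 (sole candidate).
row 7, column 7 = 8 (sole candidate).
row 1, column 3 = 6 (hidden single in row 1).
row 2, column 1 = 3 (hidden single in row 2).
row 3, column 5 = 2 (hidden single in row 3).
row 3, column 2 = 7 (hidden single in row 3).
row 2, column 9 = 2 (hidden single in row 2).
row 4, column 7 = 4 (hidden single in row 4).
row 6, column 1 = 2 (hidden single in row 6).
row 6, column 7 = 3 (hidden single in row 6).
row 6, column 2 = 8 (hidden single in row 6).
row 2, column 5 = 8 (hidden single in row 2).
row 9, column 9 = 6 (hidden single in row 9).
row 4, column 1 = 9 (hidden single in column 1).
row 9, column 2 = 4 (hidden single in column 2).
row 9, column 4 = 9 (sole candidate).
row 3, column 8 = 9 (hidden single in row 3).
row 6, column 8 = 5 (sole candidate).
row 1, column 8 = 8 (sole candidate).
row 4, column 9 = 1 (sole candidate).
row 6, column 3 = 1 (sole candidate).
row 6, column 9 = 9 (sole candidate).
row 3, column 3 = 5 (sole candidate).
row 3, column 4 = 4 (sole candidate).
row 3, column 6 = 1: row 3 has {2,3,4,5,6,7,9}; col 6 has {2,5,6,7,8,9}; box has {2,4,6,7,8} → only 1 remains.

1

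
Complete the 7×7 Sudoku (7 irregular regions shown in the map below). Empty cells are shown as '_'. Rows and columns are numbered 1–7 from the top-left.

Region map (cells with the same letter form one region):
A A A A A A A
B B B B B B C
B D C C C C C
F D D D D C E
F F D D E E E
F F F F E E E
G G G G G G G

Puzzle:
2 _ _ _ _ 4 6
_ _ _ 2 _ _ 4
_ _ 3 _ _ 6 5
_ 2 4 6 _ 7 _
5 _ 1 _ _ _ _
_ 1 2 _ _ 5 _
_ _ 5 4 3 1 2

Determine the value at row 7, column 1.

row 1, column 3 = 7: row 1 has {2,4,6}; col 3 has {1,2,3,4,5}; region has {2,4,6} → only 7 remains.
row 2, column 3 = 6: row 2 has {2,4}; col 3 has {1,2,3,4,5,7}; region has {2} → only 6 remains.
row 2, column 6 = 3: row 2 has {2,4,6}; col 6 has {1,4,5,6,7}; region has {2,6} → only 3 remains.
row 3, column 2 = 7: row 3 has {3,5,6}; col 2 has {1,2}; region has {1,2,4,6} → only 7 remains.
row 3, column 4 = 1: row 3 has {3,5,6,7}; col 4 has {2,4,6}; region has {3,4,5,6,7} → only 1 remains.
row 3, column 5 = 2: row 3 has {1,3,5,6,7}; col 5 has {3}; region has {1,3,4,5,6,7} → only 2 remains.
row 4, column 1 = 3: row 4 has {2,4,6,7}; col 1 has {2,5}; region has {1,2,5} → only 3 remains.
row 4, column 5 = 5: row 4 has {2,3,4,6,7}; col 5 has {2,3}; region has {1,2,4,6,7} → only 5 remains.
row 4, column 7 = 1: row 4 has {2,3,4,5,6,7}; col 7 has {2,4,5,6}; region has {5} → only 1 remains.
row 5, column 4 = 3: row 5 has {1,5}; col 4 has {1,2,4,6}; region has {1,2,4,5,6,7} → only 3 remains.
row 5, column 6 = 2: row 5 has {1,3,5}; col 6 has {1,3,4,5,6,7}; region has {1,5} → only 2 remains.
row 5, column 7 = 7: row 5 has {1,2,3,5}; col 7 has {1,2,4,5,6}; region has {1,2,5} → only 7 remains.
row 6, column 4 = 7: row 6 has {1,2,5}; col 4 has {1,2,3,4,6}; region has {1,2,3,5} → only 7 remains.
row 6, column 7 = 3: row 6 has {1,2,5,7}; col 7 has {1,2,4,5,6,7}; region has {1,2,5,7} → only 3 remains.
row 7, column 2 = 6: row 7 has {1,2,3,4,5}; col 2 has {1,2,7}; region has {1,2,3,4,5} → only 6 remains.
row 1, column 4 = 5: row 1 has {2,4,6,7}; col 4 has {1,2,3,4,6,7}; region has {2,4,6,7} → only 5 remains.
row 1, column 5 = 1: row 1 has {2,4,5,6,7}; col 5 has {2,3,5}; region has {2,4,5,6,7} → only 1 remains.
row 2, column 2 = 5: row 2 has {2,3,4,6}; col 2 has {1,2,6,7}; region has {2,3,6} → only 5 remains.
row 2, column 5 = 7: row 2 has {2,3,4,5,6}; col 5 has {1,2,3,5}; region has {2,3,5,6} → only 7 remains.
row 3, column 1 = 4: row 3 has {1,2,3,5,6,7}; col 1 has {2,3,5}; region has {2,3,5,6,7} → only 4 remains.
row 5, column 2 = 4: row 5 has {1,2,3,5,7}; col 2 has {1,2,5,6,7}; region has {1,2,3,5,7} → only 4 remains.
row 5, column 5 = 6: row 5 has {1,2,3,4,5,7}; col 5 has {1,2,3,5,7}; region has {1,2,3,5,7} → only 6 remains.
row 6, column 1 = 6: row 6 has {1,2,3,5,7}; col 1 has {2,3,4,5}; region has {1,2,3,4,5,7} → only 6 remains.
row 6, column 5 = 4: row 6 has {1,2,3,5,6,7}; col 5 has {1,2,3,5,6,7}; region has {1,2,3,5,6,7} → only 4 remains.
row 7, column 1 = 7: row 7 has {1,2,3,4,5,6}; col 1 has {2,3,4,5,6}; region has {1,2,3,4,5,6} → only 7 remains.

7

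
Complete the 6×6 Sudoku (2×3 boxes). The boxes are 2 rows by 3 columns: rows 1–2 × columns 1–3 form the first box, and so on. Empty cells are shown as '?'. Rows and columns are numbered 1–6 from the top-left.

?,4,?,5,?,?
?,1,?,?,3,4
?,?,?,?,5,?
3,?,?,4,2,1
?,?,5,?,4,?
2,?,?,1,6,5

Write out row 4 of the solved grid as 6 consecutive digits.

356421

R1C1 = 6 (sole candidate).
R1C5 = 1 (sole candidate).
R1C6 = 2 (sole candidate).
R2C1 = 5 (sole candidate).
R2C3 = 2 (sole candidate).
R2C4 = 6 (sole candidate).
R3C4 = 3 (sole candidate).
R3C6 = 6 (sole candidate).
R4C3 = 6: row 4 has {1,2,3,4}; col 3 has {2,5}; box has {3} → only 6 remains.
R5C1 = 1 (sole candidate).
R5C4 = 2 (sole candidate).
R5C6 = 3 (sole candidate).
R6C2 = 3 (sole candidate).
R6C3 = 4 (sole candidate).
R1C3 = 3 (sole candidate).
R3C1 = 4 (sole candidate).
R3C2 = 2 (sole candidate).
R3C3 = 1 (sole candidate).
R4C2 = 5: row 4 has {1,2,3,4,6}; col 2 has {1,2,3,4}; box has {1,2,3,4,6} → only 5 remains.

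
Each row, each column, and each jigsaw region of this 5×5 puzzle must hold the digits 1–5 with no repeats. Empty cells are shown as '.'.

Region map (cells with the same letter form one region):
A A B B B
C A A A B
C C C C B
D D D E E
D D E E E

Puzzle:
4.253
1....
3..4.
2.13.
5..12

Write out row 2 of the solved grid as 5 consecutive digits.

row 1, column 2 = 1: row 1 has {2,3,4,5}; col 2 has {}; region has {4} → only 1 remains.
row 2, column 4 = 2: row 2 has {1}; col 4 has {1,3,4,5}; region has {1,4} → only 2 remains.
row 2, column 5 = 4: row 2 has {1,2}; col 5 has {2,3}; region has {2,3,5} → only 4 remains.
row 3, column 3 = 5: row 3 has {3,4}; col 3 has {1,2}; region has {1,3,4} → only 5 remains.
row 3, column 5 = 1: row 3 has {3,4,5}; col 5 has {2,3,4}; region has {2,3,4,5} → only 1 remains.
row 4, column 2 = 4: row 4 has {1,2,3}; col 2 has {1}; region has {1,2,5} → only 4 remains.
row 4, column 5 = 5: row 4 has {1,2,3,4}; col 5 has {1,2,3,4}; region has {1,2,3} → only 5 remains.
row 5, column 2 = 3: row 5 has {1,2,5}; col 2 has {1,4}; region has {1,2,4,5} → only 3 remains.
row 5, column 3 = 4: row 5 has {1,2,3,5}; col 3 has {1,2,5}; region has {1,2,3,5} → only 4 remains.
row 2, column 2 = 5: row 2 has {1,2,4}; col 2 has {1,3,4}; region has {1,2,4} → only 5 remains.
row 2, column 3 = 3: row 2 has {1,2,4,5}; col 3 has {1,2,4,5}; region has {1,2,4,5} → only 3 remains.

15324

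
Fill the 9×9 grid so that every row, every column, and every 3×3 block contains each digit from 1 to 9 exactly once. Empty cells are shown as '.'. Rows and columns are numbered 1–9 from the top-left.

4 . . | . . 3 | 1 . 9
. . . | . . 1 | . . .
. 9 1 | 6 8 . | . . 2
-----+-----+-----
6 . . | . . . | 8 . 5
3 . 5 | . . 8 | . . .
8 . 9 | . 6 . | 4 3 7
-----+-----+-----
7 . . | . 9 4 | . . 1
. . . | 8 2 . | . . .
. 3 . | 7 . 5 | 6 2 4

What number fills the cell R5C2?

R3C1 = 5 (sole candidate).
R3C6 = 7 (sole candidate).
R3C7 = 3 (sole candidate).
R3C8 = 4 (sole candidate).
R5C9 = 6 (sole candidate).
R6C6 = 2 (sole candidate).
R7C4 = 3 (sole candidate).
R7C7 = 5 (sole candidate).
R7C8 = 8 (sole candidate).
R8C6 = 6 (sole candidate).
R8C9 = 3 (sole candidate).
R9C3 = 8 (sole candidate).
R9C5 = 1 (sole candidate).
R1C5 = 5 (sole candidate).
R2C1 = 2 (sole candidate).
R2C5 = 4 (sole candidate).
R2C7 = 7 (sole candidate).
R2C9 = 8 (sole candidate).
R4C6 = 9 (sole candidate).
R4C8 = 1 (sole candidate).
R5C5 = 7 (sole candidate).
R5C8 = 9 (sole candidate).
R6C2 = 1 (sole candidate).
R6C4 = 5 (sole candidate).
R8C3 = 4 (sole candidate).
R8C7 = 9 (sole candidate).
R8C8 = 7 (sole candidate).
R9C1 = 9 (sole candidate).
R1C4 = 2 (sole candidate).
R1C8 = 6 (sole candidate).
R2C2 = 6 (sole candidate).
R2C3 = 3 (sole candidate).
R2C4 = 9 (sole candidate).
R2C8 = 5 (sole candidate).
R4C4 = 4 (sole candidate).
R4C5 = 3 (sole candidate).
R5C4 = 1 (sole candidate).
R5C7 = 2 (sole candidate).
R7C2 = 2 (sole candidate).
R7C3 = 6 (sole candidate).
R8C1 = 1 (sole candidate).
R8C2 = 5 (sole candidate).
R1C3 = 7 (sole candidate).
R4C2 = 7 (sole candidate).
R4C3 = 2 (sole candidate).
R5C2 = 4: row 5 has {1,2,3,5,6,7,8,9}; col 2 has {1,2,3,5,6,7,9}; box has {1,2,3,5,6,7,8,9} → only 4 remains.

4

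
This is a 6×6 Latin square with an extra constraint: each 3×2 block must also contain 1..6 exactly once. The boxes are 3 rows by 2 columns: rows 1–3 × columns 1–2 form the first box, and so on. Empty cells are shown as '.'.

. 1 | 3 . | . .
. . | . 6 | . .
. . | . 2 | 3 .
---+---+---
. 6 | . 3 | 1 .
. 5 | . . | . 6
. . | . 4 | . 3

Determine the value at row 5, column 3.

2

row 1, column 4 = 5 (sole candidate).
row 3, column 2 = 4 (sole candidate).
row 3, column 3 = 1 (sole candidate).
row 3, column 6 = 5 (sole candidate).
row 5, column 3 = 2: row 5 has {5,6}; col 3 has {1,3}; box has {3,4} → only 2 remains.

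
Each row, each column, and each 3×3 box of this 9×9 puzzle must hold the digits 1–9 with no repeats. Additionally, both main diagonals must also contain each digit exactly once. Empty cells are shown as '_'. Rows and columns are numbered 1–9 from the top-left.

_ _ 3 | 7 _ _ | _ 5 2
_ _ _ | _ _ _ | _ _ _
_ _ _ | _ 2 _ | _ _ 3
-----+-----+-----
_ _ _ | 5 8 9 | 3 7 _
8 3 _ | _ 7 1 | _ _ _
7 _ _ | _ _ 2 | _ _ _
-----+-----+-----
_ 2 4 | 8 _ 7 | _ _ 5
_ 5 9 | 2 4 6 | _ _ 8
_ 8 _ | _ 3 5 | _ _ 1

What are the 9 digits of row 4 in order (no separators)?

241589376

R6C5 = 6: row 6 has {2,7}; col 5 has {2,3,4,7,8}; box has {1,2,5,7,8,9} → only 6 remains.
R8C7 = 7: row 8 has {2,4,5,6,8,9}; col 7 has {3}; box has {1,5,8} → only 7 remains.
R8C8 = 3: row 8 has {2,4,5,6,7,8,9}; col 8 has {5,7}; box has {1,5,7,8}; main diagonal has {1,2,5,7} → only 3 remains.
R9C1 = 6: row 9 has {1,3,5,8}; col 1 has {7,8}; box has {2,4,5,8,9}; anti-diagonal has {2,4,5,7,9} → only 6 remains.
R9C3 = 7: row 9 has {1,3,5,6,8}; col 3 has {3,4,9}; box has {2,4,5,6,8,9} → only 7 remains.
R9C4 = 9: row 9 has {1,3,5,6,7,8}; col 4 has {2,5,7,8}; box has {2,3,4,5,6,7,8} → only 9 remains.
R5C4 = 4: row 5 has {1,3,7,8}; col 4 has {2,5,7,8,9}; box has {1,2,5,6,7,8,9} → only 4 remains.
R6C4 = 3: row 6 has {2,6,7}; col 4 has {2,4,5,7,8,9}; box has {1,2,4,5,6,7,8,9}; anti-diagonal has {2,4,5,6,7,9} → only 3 remains.
R7C5 = 1: row 7 has {2,4,5,7,8}; col 5 has {2,3,4,6,7,8}; box has {2,3,4,5,6,7,8,9} → only 1 remains.
R8C1 = 1: row 8 has {2,3,4,5,6,7,8,9}; col 1 has {6,7,8}; box has {2,4,5,6,7,8,9} → only 1 remains.
R1C5 = 9: row 1 has {2,3,5,7}; col 5 has {1,2,3,4,6,7,8}; box has {2,7} → only 9 remains.
R2C5 = 5: row 2 has {}; col 5 has {1,2,3,4,6,7,8,9}; box has {2,7,9} → only 5 remains.
R7C1 = 3: row 7 has {1,2,4,5,7,8}; col 1 has {1,6,7,8}; box has {1,2,4,5,6,7,8,9} → only 3 remains.
R1C1 = 4: row 1 has {2,3,5,7,9}; col 1 has {1,3,6,7,8}; box has {3}; main diagonal has {1,2,3,5,7} → only 4 remains.
R1C6 = 8: row 1 has {2,3,4,5,7,9}; col 6 has {1,2,5,6,7,9}; box has {2,5,7,9} → only 8 remains.
R3C6 = 4: row 3 has {2,3}; col 6 has {1,2,5,6,7,8,9}; box has {2,5,7,8,9} → only 4 remains.
R4C1 = 2: row 4 has {3,5,7,8,9}; col 1 has {1,3,4,6,7,8}; box has {3,7,8} → only 2 remains.
R2C1 = 9: row 2 has {5}; col 1 has {1,2,3,4,6,7,8}; box has {3,4} → only 9 remains.
R2C2 = 6: row 2 has {5,9}; col 2 has {2,3,5,8}; box has {3,4,9}; main diagonal has {1,2,3,4,5,7} → only 6 remains.
R2C4 = 1: row 2 has {5,6,9}; col 4 has {2,3,4,5,7,8,9}; box has {2,4,5,7,8,9} → only 1 remains.
R2C6 = 3: row 2 has {1,5,6,9}; col 6 has {1,2,4,5,6,7,8,9}; box has {1,2,4,5,7,8,9} → only 3 remains.
R2C8 = 8: row 2 has {1,3,5,6,9}; col 8 has {3,5,7}; box has {2,3,5}; anti-diagonal has {2,3,4,5,6,7,9} → only 8 remains.
R3C1 = 5: row 3 has {2,3,4}; col 1 has {1,2,3,4,6,7,8,9}; box has {3,4,6,9} → only 5 remains.
R3C3 = 8: row 3 has {2,3,4,5}; col 3 has {3,4,7,9}; box has {3,4,5,6,9}; main diagonal has {1,2,3,4,5,6,7} → only 8 remains.
R3C4 = 6: row 3 has {2,3,4,5,8}; col 4 has {1,2,3,4,5,7,8,9}; box has {1,2,3,4,5,7,8,9} → only 6 remains.
R3C7 = 1: row 3 has {2,3,4,5,6,8}; col 7 has {3,7}; box has {2,3,5,8}; anti-diagonal has {2,3,4,5,6,7,8,9} → only 1 remains.
R3C8 = 9: row 3 has {1,2,3,4,5,6,8}; col 8 has {3,5,7,8}; box has {1,2,3,5,8} → only 9 remains.
R7C7 = 9: row 7 has {1,2,3,4,5,7,8}; col 7 has {1,3,7}; box has {1,3,5,7,8}; main diagonal has {1,2,3,4,5,6,7,8} → only 9 remains.
R7C8 = 6: row 7 has {1,2,3,4,5,7,8,9}; col 8 has {3,5,7,8,9}; box has {1,3,5,7,8,9} → only 6 remains.
R1C2 = 1: row 1 has {2,3,4,5,7,8,9}; col 2 has {2,3,5,6,8}; box has {3,4,5,6,8,9} → only 1 remains.
R1C7 = 6: row 1 has {1,2,3,4,5,7,8,9}; col 7 has {1,3,7,9}; box has {1,2,3,5,8,9} → only 6 remains.
R2C3 = 2: row 2 has {1,3,5,6,8,9}; col 3 has {3,4,7,8,9}; box has {1,3,4,5,6,8,9} → only 2 remains.
R2C7 = 4: row 2 has {1,2,3,5,6,8,9}; col 7 has {1,3,6,7,9}; box has {1,2,3,5,6,8,9} → only 4 remains.
R2C9 = 7: row 2 has {1,2,3,4,5,6,8,9}; col 9 has {1,2,3,5,8}; box has {1,2,3,4,5,6,8,9} → only 7 remains.
R3C2 = 7: row 3 has {1,2,3,4,5,6,8,9}; col 2 has {1,2,3,5,6,8}; box has {1,2,3,4,5,6,8,9} → only 7 remains.
R4C2 = 4: row 4 has {2,3,5,7,8,9}; col 2 has {1,2,3,5,6,7,8}; box has {2,3,7,8} → only 4 remains.
R4C9 = 6: row 4 has {2,3,4,5,7,8,9}; col 9 has {1,2,3,5,7,8}; box has {3,7} → only 6 remains.
R5C8 = 2: row 5 has {1,3,4,7,8}; col 8 has {3,5,6,7,8,9}; box has {3,6,7} → only 2 remains.
R5C9 = 9: row 5 has {1,2,3,4,7,8}; col 9 has {1,2,3,5,6,7,8}; box has {2,3,6,7} → only 9 remains.
R6C2 = 9: row 6 has {2,3,6,7}; col 2 has {1,2,3,4,5,6,7,8}; box has {2,3,4,7,8} → only 9 remains.
R6C9 = 4: row 6 has {2,3,6,7,9}; col 9 has {1,2,3,5,6,7,8,9}; box has {2,3,6,7,9} → only 4 remains.
R9C7 = 2: row 9 has {1,3,5,6,7,8,9}; col 7 has {1,3,4,6,7,9}; box has {1,3,5,6,7,8,9} → only 2 remains.
R9C8 = 4: row 9 has {1,2,3,5,6,7,8,9}; col 8 has {2,3,5,6,7,8,9}; box has {1,2,3,5,6,7,8,9} → only 4 remains.
R4C3 = 1: row 4 has {2,3,4,5,6,7,8,9}; col 3 has {2,3,4,7,8,9}; box has {2,3,4,7,8,9} → only 1 remains.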